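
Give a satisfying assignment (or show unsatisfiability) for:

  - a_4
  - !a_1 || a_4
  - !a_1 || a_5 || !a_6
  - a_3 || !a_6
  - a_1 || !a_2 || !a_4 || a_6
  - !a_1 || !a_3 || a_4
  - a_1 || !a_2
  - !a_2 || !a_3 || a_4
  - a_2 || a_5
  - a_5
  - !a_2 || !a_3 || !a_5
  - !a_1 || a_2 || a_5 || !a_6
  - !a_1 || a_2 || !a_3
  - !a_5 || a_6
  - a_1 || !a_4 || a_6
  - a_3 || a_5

a_1=F, a_2=F, a_3=T, a_4=T, a_5=T, a_6=T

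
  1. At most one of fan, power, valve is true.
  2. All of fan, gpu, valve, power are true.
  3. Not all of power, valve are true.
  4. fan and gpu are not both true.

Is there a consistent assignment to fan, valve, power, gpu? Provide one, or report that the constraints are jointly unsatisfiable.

UNSATISFIABLE

Case gpu = True:
  (2) forces fan = True.
  Constraint (4) is violated (fan=T, gpu=T) — contradiction.
Case gpu = False:
  Constraint (2) is violated (gpu=F) — contradiction.
Both cases fail — unsatisfiable.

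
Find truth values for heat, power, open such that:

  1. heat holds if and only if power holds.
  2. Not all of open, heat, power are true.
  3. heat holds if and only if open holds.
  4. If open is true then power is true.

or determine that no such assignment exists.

heat = False, power = False, open = False

  (1) heat=F, power=F — same ✓
  (2) {open, heat, power}: 0/3 true — not all ✓
  (3) heat=F, open=F — same ✓
  (4) open=F ⇒ power: vacuous ✓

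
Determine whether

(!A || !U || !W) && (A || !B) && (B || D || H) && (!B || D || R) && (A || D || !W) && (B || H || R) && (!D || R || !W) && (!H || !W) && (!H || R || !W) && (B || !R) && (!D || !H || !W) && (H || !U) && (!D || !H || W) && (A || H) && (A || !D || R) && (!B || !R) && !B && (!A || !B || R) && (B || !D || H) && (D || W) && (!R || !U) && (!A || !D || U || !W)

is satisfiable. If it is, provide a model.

Case B = True:
  Clause (!B) is falsified — contradiction.
Case B = False:
  (B || !R) forces R = False.
  (B || H || R) forces H = True.
  (!H || !W) forces W = False.
  (!D || !H || W) forces D = False.
  Clause (D || W) is falsified — contradiction.
Both cases fail, so the formula is unsatisfiable.

UNSATISFIABLE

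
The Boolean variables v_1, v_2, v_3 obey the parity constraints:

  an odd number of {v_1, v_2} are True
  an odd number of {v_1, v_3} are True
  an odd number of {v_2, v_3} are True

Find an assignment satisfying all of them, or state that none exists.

Adding constraints 1, 2, 3 mod 2: every variable appears an even number of times on the left, so the left side is 0.
But the right sides sum to 1 (mod 2). 0 ≠ 1 — the system is inconsistent.

Unsatisfiable — no assignment works.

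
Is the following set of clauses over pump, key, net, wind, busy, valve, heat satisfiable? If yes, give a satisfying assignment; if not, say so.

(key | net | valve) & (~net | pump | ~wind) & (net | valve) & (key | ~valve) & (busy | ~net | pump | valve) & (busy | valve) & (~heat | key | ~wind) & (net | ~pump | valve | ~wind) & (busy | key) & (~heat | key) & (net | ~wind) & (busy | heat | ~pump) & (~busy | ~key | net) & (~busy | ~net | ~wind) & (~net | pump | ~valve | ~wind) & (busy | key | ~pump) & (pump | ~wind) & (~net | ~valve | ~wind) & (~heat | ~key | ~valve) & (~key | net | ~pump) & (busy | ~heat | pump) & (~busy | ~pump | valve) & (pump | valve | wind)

pump = True; key = True; net = True; wind = False; busy = True; valve = True; heat = False

Set pump = True.
Try key = False:
  (key | ~valve) forces valve = False.
  (key | net | valve) forces net = True.
  (busy | valve) forces busy = True.
  clause (~busy | ~pump | valve) is falsified — backtrack.
So key = True.
  then (~key | net | ~pump) forces net = True.
Try wind = True:
  (~busy | ~net | ~wind) forces busy = False.
  (busy | valve) forces valve = True.
  clause (~net | ~valve | ~wind) is falsified — backtrack.
So wind = False.
Set busy = True.
  then (~busy | ~pump | valve) forces valve = True.
  then (~heat | ~key | ~valve) forces heat = False.
All clauses satisfied.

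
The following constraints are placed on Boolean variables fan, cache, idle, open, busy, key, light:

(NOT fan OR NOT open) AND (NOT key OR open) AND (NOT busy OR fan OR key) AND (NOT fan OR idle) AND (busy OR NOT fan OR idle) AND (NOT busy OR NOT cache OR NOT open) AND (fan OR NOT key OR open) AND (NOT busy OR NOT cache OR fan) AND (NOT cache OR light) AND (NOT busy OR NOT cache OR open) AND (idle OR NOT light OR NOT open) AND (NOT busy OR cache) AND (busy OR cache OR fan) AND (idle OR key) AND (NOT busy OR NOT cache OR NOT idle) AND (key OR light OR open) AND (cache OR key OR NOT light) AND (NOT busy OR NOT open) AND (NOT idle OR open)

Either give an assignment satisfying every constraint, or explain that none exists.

Set fan = False.
Set cache = True.
  then (NOT busy OR NOT cache OR fan) forces busy = False.
  then (NOT cache OR light) forces light = True.
Set idle = True.
  then (NOT idle OR open) forces open = True.
Set key = True.
All clauses satisfied.

fan = False; cache = True; idle = True; open = True; busy = False; key = True; light = True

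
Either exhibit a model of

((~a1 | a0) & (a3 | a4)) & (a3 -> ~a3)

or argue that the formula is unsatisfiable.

a0 = True; a1 = True; a3 = False; a4 = True

  (~a1 | a0) & (a3 | a4) = True
    ~a1 | a0 = True
      ~a1 = False
    a3 | a4 = True
  a3 -> ~a3 = True
    ~a3 = True
Both conjuncts True, so the formula holds.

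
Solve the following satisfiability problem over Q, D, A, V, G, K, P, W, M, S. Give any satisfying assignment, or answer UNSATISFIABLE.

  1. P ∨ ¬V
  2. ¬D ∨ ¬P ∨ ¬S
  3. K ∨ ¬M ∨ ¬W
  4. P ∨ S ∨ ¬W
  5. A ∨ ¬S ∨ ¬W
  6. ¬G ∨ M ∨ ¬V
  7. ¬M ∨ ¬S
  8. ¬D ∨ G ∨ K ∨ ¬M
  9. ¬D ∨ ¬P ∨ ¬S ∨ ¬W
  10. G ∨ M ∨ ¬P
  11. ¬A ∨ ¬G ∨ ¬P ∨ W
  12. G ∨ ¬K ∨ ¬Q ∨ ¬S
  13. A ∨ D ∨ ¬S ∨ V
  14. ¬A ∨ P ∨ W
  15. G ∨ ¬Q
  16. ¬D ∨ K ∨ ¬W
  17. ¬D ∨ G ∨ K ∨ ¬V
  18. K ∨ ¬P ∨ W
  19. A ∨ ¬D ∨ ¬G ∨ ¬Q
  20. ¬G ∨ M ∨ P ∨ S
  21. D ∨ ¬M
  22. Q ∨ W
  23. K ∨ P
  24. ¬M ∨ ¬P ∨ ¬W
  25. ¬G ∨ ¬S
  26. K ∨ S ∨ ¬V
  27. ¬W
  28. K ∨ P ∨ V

Q = True, D = False, A = False, V = False, G = True, K = True, P = True, W = False, M = False, S = False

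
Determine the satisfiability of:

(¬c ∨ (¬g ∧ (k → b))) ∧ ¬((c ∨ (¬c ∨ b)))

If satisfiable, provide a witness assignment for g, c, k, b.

The conjunct ¬((c ∨ (¬c ∨ b))) is unsatisfiable on its own:
  c=F, b=F: evaluates to False.
  c=F, b=T: evaluates to False.
  c=T, b=F: evaluates to False.
  c=T, b=T: evaluates to False.
So the whole conjunction is unsatisfiable.

No satisfying assignment exists.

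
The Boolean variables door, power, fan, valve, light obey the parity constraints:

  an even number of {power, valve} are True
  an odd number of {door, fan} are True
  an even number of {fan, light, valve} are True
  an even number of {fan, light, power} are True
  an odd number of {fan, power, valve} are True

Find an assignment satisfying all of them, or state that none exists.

door = False, power = True, fan = True, valve = True, light = False

{power, valve}: 2 true → even ✓
{door, fan}: 1 true → odd ✓
{fan, light, valve}: 2 true → even ✓
{fan, light, power}: 2 true → even ✓
{fan, power, valve}: 3 true → odd ✓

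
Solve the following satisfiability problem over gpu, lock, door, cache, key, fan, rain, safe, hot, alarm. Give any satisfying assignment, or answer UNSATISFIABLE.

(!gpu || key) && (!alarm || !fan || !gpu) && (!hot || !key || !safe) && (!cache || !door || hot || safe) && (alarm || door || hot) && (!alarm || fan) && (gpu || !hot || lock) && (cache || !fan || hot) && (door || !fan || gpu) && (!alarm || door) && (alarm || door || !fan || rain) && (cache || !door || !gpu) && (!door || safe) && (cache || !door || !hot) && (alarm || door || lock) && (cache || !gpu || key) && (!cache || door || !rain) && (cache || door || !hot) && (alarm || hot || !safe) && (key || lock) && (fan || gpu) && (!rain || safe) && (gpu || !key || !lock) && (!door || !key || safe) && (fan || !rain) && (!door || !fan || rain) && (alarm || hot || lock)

gpu=F; lock=F; door=T; cache=T; key=T; fan=T; rain=T; safe=T; hot=F; alarm=T

Set gpu = False.
  then (fan || gpu) forces fan = True.
  then (door || !fan || gpu) forces door = True.
  then (!door || safe) forces safe = True.
  then (!door || !fan || rain) forces rain = True.
Set lock = False.
  then (gpu || !hot || lock) forces hot = False.
  then (cache || !fan || hot) forces cache = True.
  then (alarm || hot || !safe) forces alarm = True.
  then (key || lock) forces key = True.
All clauses satisfied.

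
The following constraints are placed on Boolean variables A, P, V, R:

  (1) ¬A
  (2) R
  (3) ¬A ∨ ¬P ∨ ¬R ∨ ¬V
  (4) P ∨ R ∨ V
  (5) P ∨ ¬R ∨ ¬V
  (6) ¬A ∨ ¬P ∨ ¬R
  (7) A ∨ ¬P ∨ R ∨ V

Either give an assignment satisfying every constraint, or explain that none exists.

A=F; P=T; V=F; R=T

Unit clause (¬A) forces A = False.
Unit clause (R) forces R = True.
Set P = True.
Set V = False.
Check each clause:
  (¬A): ¬A holds.
  (R): R holds.
  (¬A ∨ ¬P ∨ ¬R ∨ ¬V): ¬A holds.
  (P ∨ R ∨ V): P holds.
  (P ∨ ¬R ∨ ¬V): P holds.
  (¬A ∨ ¬P ∨ ¬R): ¬A holds.
  (A ∨ ¬P ∨ R ∨ V): R holds.
All clauses satisfied.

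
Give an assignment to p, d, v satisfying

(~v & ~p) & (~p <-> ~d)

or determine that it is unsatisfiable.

p = False; d = False; v = False

  ~v & ~p = True
    ~v = True
    ~p = True
  ~p <-> ~d = True
    ~p = True
    ~d = True
Both conjuncts True, so the formula holds.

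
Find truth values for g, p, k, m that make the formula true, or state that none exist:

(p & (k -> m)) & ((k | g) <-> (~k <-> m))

g: False, p: True, k: False, m: False

  p & (k -> m) = True
    k -> m = True
  (k | g) <-> (~k <-> m) = True
    k | g = False
    ~k <-> m = False
      ~k = True
Both conjuncts True, so the formula holds.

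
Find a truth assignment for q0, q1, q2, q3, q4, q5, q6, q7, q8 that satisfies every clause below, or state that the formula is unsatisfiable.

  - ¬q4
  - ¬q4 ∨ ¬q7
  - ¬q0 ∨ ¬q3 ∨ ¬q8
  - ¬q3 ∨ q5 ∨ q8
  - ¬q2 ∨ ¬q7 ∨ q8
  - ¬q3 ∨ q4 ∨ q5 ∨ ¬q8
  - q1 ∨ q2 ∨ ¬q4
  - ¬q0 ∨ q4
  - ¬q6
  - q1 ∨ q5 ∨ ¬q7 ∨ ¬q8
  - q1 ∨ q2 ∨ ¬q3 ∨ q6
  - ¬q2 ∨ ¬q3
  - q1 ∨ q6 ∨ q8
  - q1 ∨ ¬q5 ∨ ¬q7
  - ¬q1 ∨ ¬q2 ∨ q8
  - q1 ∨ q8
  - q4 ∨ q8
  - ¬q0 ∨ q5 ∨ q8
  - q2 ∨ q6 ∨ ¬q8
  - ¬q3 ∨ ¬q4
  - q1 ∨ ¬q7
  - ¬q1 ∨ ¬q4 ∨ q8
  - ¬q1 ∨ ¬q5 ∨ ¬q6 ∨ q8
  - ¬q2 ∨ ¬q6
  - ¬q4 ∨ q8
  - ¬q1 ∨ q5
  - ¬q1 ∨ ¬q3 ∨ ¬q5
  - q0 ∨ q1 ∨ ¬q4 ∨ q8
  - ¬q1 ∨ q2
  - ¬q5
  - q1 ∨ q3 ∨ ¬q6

q0: False; q1: False; q2: True; q3: False; q4: False; q5: False; q6: False; q7: False; q8: True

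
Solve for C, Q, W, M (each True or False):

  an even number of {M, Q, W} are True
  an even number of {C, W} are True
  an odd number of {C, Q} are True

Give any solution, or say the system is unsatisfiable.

C=F, Q=T, W=F, M=T

{M, Q, W}: 2 true → even ✓
{C, W}: 0 true → even ✓
{C, Q}: 1 true → odd ✓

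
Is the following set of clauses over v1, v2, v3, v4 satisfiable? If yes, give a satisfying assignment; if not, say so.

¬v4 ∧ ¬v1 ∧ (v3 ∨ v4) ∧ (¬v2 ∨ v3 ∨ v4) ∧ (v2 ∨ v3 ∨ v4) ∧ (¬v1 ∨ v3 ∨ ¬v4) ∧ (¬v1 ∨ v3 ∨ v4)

Unit clause (¬v4) forces v4 = False.
Unit clause (¬v1) forces v1 = False.
In (v3 ∨ v4) only v3 is left, so v3 = True.
Set v2 = False.
Check each clause:
  (¬v4): ¬v4 holds.
  (¬v1): ¬v1 holds.
  (v3 ∨ v4): v3 holds.
  (¬v2 ∨ v3 ∨ v4): ¬v2 holds.
  (v2 ∨ v3 ∨ v4): v3 holds.
  (¬v1 ∨ v3 ∨ ¬v4): ¬v1 holds.
  (¬v1 ∨ v3 ∨ v4): ¬v1 holds.
All clauses satisfied.

v1=F; v2=F; v3=T; v4=F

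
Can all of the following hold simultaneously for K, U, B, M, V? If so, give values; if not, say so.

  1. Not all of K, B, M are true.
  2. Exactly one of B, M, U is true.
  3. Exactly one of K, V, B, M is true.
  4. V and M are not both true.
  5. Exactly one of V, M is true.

K = False; U = True; B = False; M = False; V = True

  (1) {K, B, M}: 0/3 true — not all ✓
  (2) {B, M, U}: 1 true — exactly one ✓
  (3) {K, V, B, M}: 1 true — exactly one ✓
  (4) V=T, M=F — not both ✓
  (5) {V, M}: 1 true — exactly one ✓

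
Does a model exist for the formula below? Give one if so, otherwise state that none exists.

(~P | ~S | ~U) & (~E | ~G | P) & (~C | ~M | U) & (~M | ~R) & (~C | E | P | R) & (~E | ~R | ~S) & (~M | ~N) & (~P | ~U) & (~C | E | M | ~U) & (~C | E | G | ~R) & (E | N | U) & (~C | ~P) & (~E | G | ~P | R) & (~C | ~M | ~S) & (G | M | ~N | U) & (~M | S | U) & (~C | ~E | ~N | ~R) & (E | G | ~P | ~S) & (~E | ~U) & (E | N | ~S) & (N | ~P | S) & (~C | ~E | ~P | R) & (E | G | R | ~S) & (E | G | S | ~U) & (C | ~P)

Set C = False.
  then (C | ~P) forces P = False.
Set G = False.
Set U = False.
Set R = True.
  then (~M | ~R) forces M = False.
  then (G | M | ~N | U) forces N = False.
  then (E | N | U) forces E = True.
  then (~E | ~R | ~S) forces S = False.
All clauses satisfied.

C: False, G: False, U: False, R: True, N: False, S: False, E: True, M: False, P: False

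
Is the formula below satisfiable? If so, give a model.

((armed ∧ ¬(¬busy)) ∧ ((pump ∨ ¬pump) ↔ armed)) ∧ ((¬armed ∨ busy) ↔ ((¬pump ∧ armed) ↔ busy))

pump: False, busy: True, armed: True

  (armed ∧ ¬(¬busy)) ∧ ((pump ∨ ¬pump) ↔ armed) = True
    armed ∧ ¬(¬busy) = True
      ¬(¬busy) = True
        ¬busy = False
    (pump ∨ ¬pump) ↔ armed = True
      pump ∨ ¬pump = True
        ¬pump = True
  (¬armed ∨ busy) ↔ ((¬pump ∧ armed) ↔ busy) = True
    ¬armed ∨ busy = True
      ¬armed = False
    (¬pump ∧ armed) ↔ busy = True
      ¬pump ∧ armed = True
        ¬pump = True
Both conjuncts True, so the formula holds.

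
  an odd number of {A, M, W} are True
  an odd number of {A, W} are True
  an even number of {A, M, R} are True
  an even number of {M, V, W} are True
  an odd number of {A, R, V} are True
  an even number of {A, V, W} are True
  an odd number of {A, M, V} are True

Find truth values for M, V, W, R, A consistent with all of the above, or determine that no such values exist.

M = False, V = True, W = True, R = False, A = False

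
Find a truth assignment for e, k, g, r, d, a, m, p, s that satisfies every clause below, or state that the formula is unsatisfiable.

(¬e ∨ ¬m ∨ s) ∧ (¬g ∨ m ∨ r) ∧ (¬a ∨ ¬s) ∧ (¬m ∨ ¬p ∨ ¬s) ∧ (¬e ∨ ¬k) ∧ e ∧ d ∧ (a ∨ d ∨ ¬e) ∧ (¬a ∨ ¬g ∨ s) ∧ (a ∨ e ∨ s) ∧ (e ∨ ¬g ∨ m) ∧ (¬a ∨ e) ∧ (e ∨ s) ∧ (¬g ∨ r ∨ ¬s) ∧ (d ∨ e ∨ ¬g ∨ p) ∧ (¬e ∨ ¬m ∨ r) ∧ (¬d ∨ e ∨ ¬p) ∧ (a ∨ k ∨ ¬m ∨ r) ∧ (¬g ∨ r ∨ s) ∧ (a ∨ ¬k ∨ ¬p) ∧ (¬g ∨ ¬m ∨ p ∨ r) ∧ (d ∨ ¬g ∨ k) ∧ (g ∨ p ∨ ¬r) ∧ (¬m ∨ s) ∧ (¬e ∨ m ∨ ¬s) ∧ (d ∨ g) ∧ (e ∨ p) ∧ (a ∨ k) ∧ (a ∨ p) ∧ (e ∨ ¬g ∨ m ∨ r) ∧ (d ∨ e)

e: True, k: False, g: False, r: True, d: True, a: True, m: False, p: True, s: False

Unit clause (e) forces e = True.
Unit clause (d) forces d = True.
In (¬e ∨ ¬k) only ¬k is left, so k = False.
In (a ∨ k) only a is left, so a = True.
In (¬a ∨ ¬s) only ¬s is left, so s = False.
In (¬a ∨ ¬g ∨ s) only ¬g is left, so g = False.
In (¬m ∨ s) only ¬m is left, so m = False.
Set r = True.
  then (g ∨ p ∨ ¬r) forces p = True.
All clauses satisfied.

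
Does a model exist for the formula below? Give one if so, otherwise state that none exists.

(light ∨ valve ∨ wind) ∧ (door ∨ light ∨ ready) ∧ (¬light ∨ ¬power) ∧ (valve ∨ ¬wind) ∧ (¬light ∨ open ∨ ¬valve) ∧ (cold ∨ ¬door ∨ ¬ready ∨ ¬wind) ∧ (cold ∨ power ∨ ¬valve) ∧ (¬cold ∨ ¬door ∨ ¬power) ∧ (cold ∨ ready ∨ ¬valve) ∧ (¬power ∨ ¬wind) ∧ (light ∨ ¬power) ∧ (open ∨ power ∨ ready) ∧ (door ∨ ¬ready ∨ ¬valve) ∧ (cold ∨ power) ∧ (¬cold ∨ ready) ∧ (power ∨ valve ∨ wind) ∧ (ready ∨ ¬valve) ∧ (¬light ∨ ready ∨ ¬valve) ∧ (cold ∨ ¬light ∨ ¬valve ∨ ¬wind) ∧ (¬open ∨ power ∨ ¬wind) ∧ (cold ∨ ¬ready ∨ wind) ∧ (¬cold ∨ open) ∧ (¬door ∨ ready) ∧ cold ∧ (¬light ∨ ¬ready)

door=T, cold=T, light=F, valve=T, wind=F, power=F, open=T, ready=T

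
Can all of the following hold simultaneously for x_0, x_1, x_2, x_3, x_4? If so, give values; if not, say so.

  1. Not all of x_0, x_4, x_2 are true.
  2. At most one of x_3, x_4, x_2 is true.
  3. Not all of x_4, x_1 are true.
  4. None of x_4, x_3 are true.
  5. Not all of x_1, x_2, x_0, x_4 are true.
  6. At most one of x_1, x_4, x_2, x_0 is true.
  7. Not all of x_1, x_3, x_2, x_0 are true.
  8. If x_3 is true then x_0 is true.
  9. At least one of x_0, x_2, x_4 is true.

x_0 = False, x_1 = False, x_2 = True, x_3 = False, x_4 = False

  (1) {x_0, x_4, x_2}: 1/3 true — not all ✓
  (2) {x_3, x_4, x_2}: 1 true — at most one ✓
  (3) {x_4, x_1}: 0/2 true — not all ✓
  (4) {x_4, x_3}: 0 true — none ✓
  (5) {x_1, x_2, x_0, x_4}: 1/4 true — not all ✓
  (6) {x_1, x_4, x_2, x_0}: 1 true — at most one ✓
  (7) {x_1, x_3, x_2, x_0}: 1/4 true — not all ✓
  (8) x_3=F ⇒ x_0: vacuous ✓
  (9) {x_0, x_2, x_4}: 1 true — at least one ✓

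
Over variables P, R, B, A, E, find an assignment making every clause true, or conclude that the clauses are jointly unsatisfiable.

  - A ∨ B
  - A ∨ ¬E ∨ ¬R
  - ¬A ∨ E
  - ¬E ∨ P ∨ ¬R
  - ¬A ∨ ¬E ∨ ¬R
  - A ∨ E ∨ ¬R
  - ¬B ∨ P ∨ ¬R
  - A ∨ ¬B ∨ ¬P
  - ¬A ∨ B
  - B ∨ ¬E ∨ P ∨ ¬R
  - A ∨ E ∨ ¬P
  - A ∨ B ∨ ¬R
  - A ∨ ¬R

Set P = False.
Try R = True:
  (¬E ∨ P ∨ ¬R) forces E = False.
  (¬A ∨ E) forces A = False.
  clause (A ∨ E ∨ ¬R) is falsified — backtrack.
So R = False.
Set B = True.
Set A = False.
Set E = False.
All clauses satisfied.

P = False, R = False, B = True, A = False, E = False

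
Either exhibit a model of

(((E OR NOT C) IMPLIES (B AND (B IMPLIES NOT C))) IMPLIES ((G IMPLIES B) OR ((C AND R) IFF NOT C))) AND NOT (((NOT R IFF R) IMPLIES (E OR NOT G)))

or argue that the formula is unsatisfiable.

UNSATISFIABLE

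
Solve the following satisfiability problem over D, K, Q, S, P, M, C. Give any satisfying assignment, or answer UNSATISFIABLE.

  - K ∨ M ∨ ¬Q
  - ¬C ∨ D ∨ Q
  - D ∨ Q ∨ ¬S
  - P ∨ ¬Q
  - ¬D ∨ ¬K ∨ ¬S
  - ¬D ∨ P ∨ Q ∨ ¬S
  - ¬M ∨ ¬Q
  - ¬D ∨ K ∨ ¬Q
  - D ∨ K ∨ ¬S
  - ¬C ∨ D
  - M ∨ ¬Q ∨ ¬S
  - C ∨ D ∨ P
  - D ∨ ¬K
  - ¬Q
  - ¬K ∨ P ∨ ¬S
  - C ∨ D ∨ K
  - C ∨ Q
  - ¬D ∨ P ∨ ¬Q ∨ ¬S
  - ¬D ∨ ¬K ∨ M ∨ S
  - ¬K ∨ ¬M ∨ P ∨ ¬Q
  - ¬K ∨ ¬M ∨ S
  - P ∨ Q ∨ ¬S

D: True, K: False, Q: False, S: False, P: True, M: True, C: True

Unit clause (¬Q) forces Q = False.
In (C ∨ Q) only C is left, so C = True.
In (¬C ∨ D ∨ Q) only D is left, so D = True.
Set K = False.
Set S = False.
Set P = True.
Set M = True.
All clauses satisfied.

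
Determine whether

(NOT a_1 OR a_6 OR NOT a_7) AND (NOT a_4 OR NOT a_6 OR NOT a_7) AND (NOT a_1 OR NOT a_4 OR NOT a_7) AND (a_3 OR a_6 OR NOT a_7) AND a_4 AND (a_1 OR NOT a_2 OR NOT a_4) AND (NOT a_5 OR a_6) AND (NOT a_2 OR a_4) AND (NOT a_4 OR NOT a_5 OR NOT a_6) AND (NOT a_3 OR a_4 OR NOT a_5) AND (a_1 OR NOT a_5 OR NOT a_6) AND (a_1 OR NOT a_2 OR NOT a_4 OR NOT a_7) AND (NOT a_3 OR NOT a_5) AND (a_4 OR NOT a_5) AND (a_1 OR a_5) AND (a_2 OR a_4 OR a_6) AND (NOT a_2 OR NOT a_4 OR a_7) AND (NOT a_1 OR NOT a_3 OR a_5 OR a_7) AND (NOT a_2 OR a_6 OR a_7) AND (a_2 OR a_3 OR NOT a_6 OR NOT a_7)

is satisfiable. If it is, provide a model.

a_1 = True, a_2 = False, a_3 = False, a_4 = True, a_5 = False, a_6 = False, a_7 = False

Unit clause (a_4) forces a_4 = True.
Try a_1 = False:
  (a_1 OR NOT a_2 OR NOT a_4) forces a_2 = False.
  (a_1 OR a_5) forces a_5 = True.
  (NOT a_5 OR a_6) forces a_6 = True.
  clause (NOT a_4 OR NOT a_5 OR NOT a_6) is falsified — backtrack.
So a_1 = True.
  then (NOT a_1 OR NOT a_4 OR NOT a_7) forces a_7 = False.
  then (NOT a_2 OR NOT a_4 OR a_7) forces a_2 = False.
Try a_3 = True:
  (NOT a_3 OR NOT a_5) forces a_5 = False.
  clause (NOT a_1 OR NOT a_3 OR a_5 OR a_7) is falsified — backtrack.
So a_3 = False.
Set a_5 = False.
Set a_6 = False.
All clauses satisfied.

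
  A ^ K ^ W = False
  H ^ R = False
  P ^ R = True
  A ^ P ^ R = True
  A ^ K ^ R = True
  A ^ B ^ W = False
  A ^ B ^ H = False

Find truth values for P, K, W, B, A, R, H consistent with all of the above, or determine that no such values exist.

Adding constraints 1, 2, 5, 6, 7 mod 2: every variable appears an even number of times on the left, so the left side is 0.
But the right sides sum to 1 (mod 2). 0 ≠ 1 — the system is inconsistent.

Unsatisfiable — no assignment works.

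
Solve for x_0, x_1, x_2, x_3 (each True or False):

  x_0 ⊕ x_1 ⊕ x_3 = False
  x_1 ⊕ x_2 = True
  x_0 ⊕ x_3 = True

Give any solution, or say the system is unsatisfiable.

x_0 = False, x_1 = True, x_2 = False, x_3 = True

x_0 ⊕ x_1 ⊕ x_3 = F ⊕ T ⊕ T = False ✓
x_1 ⊕ x_2 = T ⊕ F = True ✓
x_0 ⊕ x_3 = F ⊕ T = True ✓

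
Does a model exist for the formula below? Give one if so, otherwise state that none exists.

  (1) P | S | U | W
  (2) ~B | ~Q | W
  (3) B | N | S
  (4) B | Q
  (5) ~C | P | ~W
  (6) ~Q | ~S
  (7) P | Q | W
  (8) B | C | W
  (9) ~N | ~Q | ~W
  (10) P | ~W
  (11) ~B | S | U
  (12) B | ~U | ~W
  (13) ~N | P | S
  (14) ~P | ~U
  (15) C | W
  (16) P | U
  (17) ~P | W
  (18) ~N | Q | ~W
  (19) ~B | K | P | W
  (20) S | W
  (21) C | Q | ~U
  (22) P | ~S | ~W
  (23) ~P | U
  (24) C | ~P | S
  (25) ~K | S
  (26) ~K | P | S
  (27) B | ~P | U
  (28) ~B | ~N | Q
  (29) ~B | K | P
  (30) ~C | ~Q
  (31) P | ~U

No satisfying assignment exists.

Case U = True:
  (~P | ~U) forces P = False.
  Clause (P | ~U) is falsified — contradiction.
Case U = False:
  (P | U) forces P = True.
  Clause (~P | U) is falsified — contradiction.
Both cases fail, so the formula is unsatisfiable.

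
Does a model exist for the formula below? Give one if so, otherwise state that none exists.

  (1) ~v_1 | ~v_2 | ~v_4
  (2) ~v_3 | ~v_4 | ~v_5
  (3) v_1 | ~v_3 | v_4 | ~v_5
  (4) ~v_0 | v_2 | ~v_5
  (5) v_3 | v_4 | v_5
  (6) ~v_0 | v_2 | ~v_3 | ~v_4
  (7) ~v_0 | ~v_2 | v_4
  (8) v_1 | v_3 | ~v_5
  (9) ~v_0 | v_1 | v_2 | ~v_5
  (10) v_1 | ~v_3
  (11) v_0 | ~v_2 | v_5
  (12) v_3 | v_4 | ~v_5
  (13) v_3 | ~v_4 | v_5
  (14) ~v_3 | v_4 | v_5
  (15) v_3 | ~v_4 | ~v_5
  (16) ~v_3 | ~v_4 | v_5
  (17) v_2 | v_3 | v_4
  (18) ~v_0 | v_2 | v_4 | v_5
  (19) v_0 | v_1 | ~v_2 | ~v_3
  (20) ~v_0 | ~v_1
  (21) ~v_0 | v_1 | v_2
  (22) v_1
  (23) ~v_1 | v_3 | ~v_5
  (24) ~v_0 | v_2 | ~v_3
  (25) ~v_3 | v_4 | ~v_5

Case v_3 = True:
  (v_1 | ~v_3) forces v_1 = True.
  (~v_0 | ~v_1) forces v_0 = False.
  If v_4 = True:
    (~v_1 | ~v_2 | ~v_4) forces v_2 = False.
    (~v_3 | ~v_4 | ~v_5) forces v_5 = False.
    clause (~v_3 | ~v_4 | v_5) is falsified.
  If v_4 = False:
    (~v_3 | v_4 | v_5) forces v_5 = True.
    clause (~v_3 | v_4 | ~v_5) is falsified.
  Every sub-case reaches a contradiction.
Case v_3 = False:
  (v_1) forces v_1 = True.
  (~v_0 | ~v_1) forces v_0 = False.
  (~v_1 | v_3 | ~v_5) forces v_5 = False.
  (v_3 | v_4 | v_5) forces v_4 = True.
  Clause (v_3 | ~v_4 | v_5) is falsified — contradiction.
Both cases fail, so the formula is unsatisfiable.

Unsatisfiable — no assignment works.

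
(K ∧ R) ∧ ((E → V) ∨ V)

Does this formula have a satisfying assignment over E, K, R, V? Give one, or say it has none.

E=F, K=T, R=T, V=F

  K ∧ R = True
  (E → V) ∨ V = True
    E → V = True
Both conjuncts True, so the formula holds.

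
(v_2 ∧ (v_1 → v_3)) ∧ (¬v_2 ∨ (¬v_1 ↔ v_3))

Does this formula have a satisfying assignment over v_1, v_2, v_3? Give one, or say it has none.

v_1 = False, v_2 = True, v_3 = True

  v_2 ∧ (v_1 → v_3) = True
    v_1 → v_3 = True
  ¬v_2 ∨ (¬v_1 ↔ v_3) = True
    ¬v_2 = False
    ¬v_1 ↔ v_3 = True
      ¬v_1 = True
Both conjuncts True, so the formula holds.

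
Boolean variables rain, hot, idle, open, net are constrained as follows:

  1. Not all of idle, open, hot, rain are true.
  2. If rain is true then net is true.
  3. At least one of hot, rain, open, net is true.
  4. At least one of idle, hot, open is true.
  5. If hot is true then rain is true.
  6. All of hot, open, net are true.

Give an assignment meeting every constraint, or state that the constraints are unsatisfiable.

rain=T, hot=T, idle=F, open=T, net=T

  (1) {idle, open, hot, rain}: 3/4 true — not all ✓
  (2) rain=T ⇒ net: T ✓
  (3) {hot, rain, open, net}: 4 true — at least one ✓
  (4) {idle, hot, open}: 2 true — at least one ✓
  (5) hot=T ⇒ rain: T ✓
  (6) {hot, open, net}: all 3 true ✓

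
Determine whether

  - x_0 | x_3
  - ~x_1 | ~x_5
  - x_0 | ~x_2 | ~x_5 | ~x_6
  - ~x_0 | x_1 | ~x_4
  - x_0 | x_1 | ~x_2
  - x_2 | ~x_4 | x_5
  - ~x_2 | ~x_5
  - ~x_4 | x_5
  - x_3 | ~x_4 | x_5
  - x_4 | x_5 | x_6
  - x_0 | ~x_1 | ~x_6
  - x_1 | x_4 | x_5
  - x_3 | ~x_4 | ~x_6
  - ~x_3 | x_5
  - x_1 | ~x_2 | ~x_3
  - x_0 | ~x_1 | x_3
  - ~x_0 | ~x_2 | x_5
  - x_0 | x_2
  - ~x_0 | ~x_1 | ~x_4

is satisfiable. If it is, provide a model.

Try x_0 = False:
  (x_0 | x_3) forces x_3 = True.
  (~x_3 | x_5) forces x_5 = True.
  (~x_1 | ~x_5) forces x_1 = False.
  (x_0 | x_1 | ~x_2) forces x_2 = False.
  clause (x_0 | x_2) is falsified — backtrack.
So x_0 = True.
Set x_1 = True.
  then (~x_1 | ~x_5) forces x_5 = False.
  then (~x_4 | x_5) forces x_4 = False.
  then (x_4 | x_5 | x_6) forces x_6 = True.
  then (~x_3 | x_5) forces x_3 = False.
  then (~x_0 | ~x_2 | x_5) forces x_2 = False.
All clauses satisfied.

x_0: True; x_1: True; x_2: False; x_3: False; x_4: False; x_5: False; x_6: True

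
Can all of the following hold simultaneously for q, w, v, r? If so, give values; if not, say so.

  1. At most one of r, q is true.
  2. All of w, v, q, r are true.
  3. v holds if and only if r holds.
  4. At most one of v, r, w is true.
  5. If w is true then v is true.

Case w = True:
  (2) forces v = True.
  Constraint (4) is violated (v=T, w=T) — contradiction.
Case w = False:
  Constraint (2) is violated (w=F) — contradiction.
Both cases fail — unsatisfiable.

The formula is unsatisfiable.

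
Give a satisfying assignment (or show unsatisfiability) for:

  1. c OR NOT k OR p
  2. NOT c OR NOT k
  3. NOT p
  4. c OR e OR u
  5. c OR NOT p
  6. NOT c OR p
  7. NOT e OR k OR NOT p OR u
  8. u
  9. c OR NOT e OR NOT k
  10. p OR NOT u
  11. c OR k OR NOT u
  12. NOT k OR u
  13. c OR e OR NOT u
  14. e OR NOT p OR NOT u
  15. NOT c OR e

Unsatisfiable — no assignment works.

Case u = True:
  (NOT p) forces p = False.
  Clause (p OR NOT u) is falsified — contradiction.
Case u = False:
  Clause (u) is falsified — contradiction.
Both cases fail, so the formula is unsatisfiable.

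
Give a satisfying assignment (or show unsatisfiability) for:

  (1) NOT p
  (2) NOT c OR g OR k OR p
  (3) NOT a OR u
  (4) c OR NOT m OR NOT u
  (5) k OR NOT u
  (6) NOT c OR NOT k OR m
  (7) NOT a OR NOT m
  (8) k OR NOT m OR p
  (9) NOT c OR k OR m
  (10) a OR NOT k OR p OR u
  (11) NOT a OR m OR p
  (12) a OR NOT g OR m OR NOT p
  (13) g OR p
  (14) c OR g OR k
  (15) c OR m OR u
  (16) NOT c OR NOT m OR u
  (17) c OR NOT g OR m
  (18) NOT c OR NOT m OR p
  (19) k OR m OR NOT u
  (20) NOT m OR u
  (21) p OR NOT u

Case u = True:
  (NOT p) forces p = False.
  Clause (p OR NOT u) is falsified — contradiction.
Case u = False:
  (NOT p) forces p = False.
  (NOT a OR u) forces a = False.
  (a OR NOT k OR p OR u) forces k = False.
  (k OR NOT m OR p) forces m = False.
  (NOT c OR k OR m) forces c = False.
  Clause (c OR m OR u) is falsified — contradiction.
Both cases fail, so the formula is unsatisfiable.

UNSATISFIABLE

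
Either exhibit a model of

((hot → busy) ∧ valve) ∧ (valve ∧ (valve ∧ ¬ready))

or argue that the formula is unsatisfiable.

hot = True, valve = True, ready = False, busy = True

  (hot → busy) ∧ valve = True
    hot → busy = True
  valve ∧ (valve ∧ ¬ready) = True
    valve ∧ ¬ready = True
      ¬ready = True
Both conjuncts True, so the formula holds.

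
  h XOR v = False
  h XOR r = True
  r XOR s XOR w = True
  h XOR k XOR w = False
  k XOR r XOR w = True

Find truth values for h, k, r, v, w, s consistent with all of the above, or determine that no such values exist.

h = True, k = True, r = False, v = True, w = False, s = True

h XOR v = T XOR T = False ✓
h XOR r = T XOR F = True ✓
r XOR s XOR w = F XOR T XOR F = True ✓
h XOR k XOR w = T XOR T XOR F = False ✓
k XOR r XOR w = T XOR F XOR F = True ✓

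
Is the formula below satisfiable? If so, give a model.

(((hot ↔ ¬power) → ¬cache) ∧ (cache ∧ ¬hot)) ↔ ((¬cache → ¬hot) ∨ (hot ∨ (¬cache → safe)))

safe = True, power = False, hot = False, cache = True

  (((hot ↔ ¬power) → ¬cache) ∧ (cache ∧ ¬hot)) ↔ ((¬cache → ¬hot) ∨ (hot ∨ (¬cache → safe))) = True
    ((hot ↔ ¬power) → ¬cache) ∧ (cache ∧ ¬hot) = True
      (hot ↔ ¬power) → ¬cache = True
        hot ↔ ¬power = False
          ¬power = True
        ¬cache = False
      cache ∧ ¬hot = True
        ¬hot = True
    (¬cache → ¬hot) ∨ (hot ∨ (¬cache → safe)) = True
      ¬cache → ¬hot = True
        ¬cache = False
        ¬hot = True
      hot ∨ (¬cache → safe) = True
        ¬cache → safe = True
          ¬cache = False
The formula evaluates to True.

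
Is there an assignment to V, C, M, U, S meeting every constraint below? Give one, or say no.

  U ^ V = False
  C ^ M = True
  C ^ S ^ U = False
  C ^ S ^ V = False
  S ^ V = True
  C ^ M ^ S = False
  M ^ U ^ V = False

V: False, C: True, M: False, U: False, S: True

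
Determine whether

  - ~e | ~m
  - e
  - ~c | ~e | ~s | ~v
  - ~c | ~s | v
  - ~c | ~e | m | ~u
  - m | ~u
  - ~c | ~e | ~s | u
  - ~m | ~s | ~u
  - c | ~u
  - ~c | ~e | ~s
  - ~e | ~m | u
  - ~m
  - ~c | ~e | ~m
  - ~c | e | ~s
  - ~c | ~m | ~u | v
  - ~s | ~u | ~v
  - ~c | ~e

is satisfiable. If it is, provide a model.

Unit clause (e) forces e = True.
Unit clause (~m) forces m = False.
In (~c | ~e) only ~c is left, so c = False.
In (m | ~u) only ~u is left, so u = False.
Set v = False.
Set s = True.
All clauses satisfied.

v=F, u=F, m=F, s=T, c=F, e=T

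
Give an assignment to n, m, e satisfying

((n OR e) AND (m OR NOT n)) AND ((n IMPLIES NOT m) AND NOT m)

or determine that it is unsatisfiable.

n = False, m = False, e = True

  (n OR e) AND (m OR NOT n) = True
    n OR e = True
    m OR NOT n = True
      NOT n = True
  (n IMPLIES NOT m) AND NOT m = True
    n IMPLIES NOT m = True
      NOT m = True
    NOT m = True
Both conjuncts True, so the formula holds.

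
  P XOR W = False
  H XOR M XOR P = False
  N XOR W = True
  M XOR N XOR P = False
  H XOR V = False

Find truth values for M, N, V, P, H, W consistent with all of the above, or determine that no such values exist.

M = True; N = True; V = True; P = False; H = True; W = False

P XOR W = F XOR F = False ✓
H XOR M XOR P = T XOR T XOR F = False ✓
N XOR W = T XOR F = True ✓
M XOR N XOR P = T XOR T XOR F = False ✓
H XOR V = T XOR T = False ✓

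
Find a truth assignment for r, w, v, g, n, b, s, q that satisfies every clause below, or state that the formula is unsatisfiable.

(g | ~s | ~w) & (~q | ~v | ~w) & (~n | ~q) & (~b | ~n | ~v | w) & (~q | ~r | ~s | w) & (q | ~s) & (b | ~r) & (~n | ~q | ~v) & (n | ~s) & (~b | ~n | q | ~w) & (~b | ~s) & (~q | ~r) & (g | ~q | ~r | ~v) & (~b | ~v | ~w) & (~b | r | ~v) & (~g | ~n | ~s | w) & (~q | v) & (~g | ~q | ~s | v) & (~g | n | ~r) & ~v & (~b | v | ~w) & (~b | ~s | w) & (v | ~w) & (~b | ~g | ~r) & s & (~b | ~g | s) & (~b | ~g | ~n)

Case v = True:
  Clause (~v) is falsified — contradiction.
Case v = False:
  (~q | v) forces q = False.
  (q | ~s) forces s = False.
  Clause (s) is falsified — contradiction.
Both cases fail, so the formula is unsatisfiable.

UNSATISFIABLE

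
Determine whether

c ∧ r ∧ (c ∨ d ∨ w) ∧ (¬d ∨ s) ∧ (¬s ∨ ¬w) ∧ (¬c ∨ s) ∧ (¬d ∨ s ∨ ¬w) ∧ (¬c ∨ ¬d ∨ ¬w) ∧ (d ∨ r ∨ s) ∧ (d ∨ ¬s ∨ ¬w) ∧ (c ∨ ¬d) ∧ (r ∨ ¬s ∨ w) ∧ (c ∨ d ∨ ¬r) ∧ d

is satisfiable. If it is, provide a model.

d = True; r = True; w = False; c = True; s = True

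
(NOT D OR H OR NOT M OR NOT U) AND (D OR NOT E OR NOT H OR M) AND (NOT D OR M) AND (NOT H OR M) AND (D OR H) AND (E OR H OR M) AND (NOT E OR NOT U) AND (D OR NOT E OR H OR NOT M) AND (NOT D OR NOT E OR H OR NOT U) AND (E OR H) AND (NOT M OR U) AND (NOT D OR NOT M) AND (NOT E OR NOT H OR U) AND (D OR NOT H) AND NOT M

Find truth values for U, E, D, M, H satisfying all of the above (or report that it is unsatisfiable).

Unsatisfiable

Case D = True:
  (NOT D OR M) forces M = True.
  Clause (NOT D OR NOT M) is falsified — contradiction.
Case D = False:
  (D OR H) forces H = True.
  Clause (D OR NOT H) is falsified — contradiction.
Both cases fail, so the formula is unsatisfiable.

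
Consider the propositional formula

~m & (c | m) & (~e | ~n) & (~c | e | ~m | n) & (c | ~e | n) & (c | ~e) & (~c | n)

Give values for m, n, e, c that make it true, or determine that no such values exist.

m = False, n = True, e = False, c = True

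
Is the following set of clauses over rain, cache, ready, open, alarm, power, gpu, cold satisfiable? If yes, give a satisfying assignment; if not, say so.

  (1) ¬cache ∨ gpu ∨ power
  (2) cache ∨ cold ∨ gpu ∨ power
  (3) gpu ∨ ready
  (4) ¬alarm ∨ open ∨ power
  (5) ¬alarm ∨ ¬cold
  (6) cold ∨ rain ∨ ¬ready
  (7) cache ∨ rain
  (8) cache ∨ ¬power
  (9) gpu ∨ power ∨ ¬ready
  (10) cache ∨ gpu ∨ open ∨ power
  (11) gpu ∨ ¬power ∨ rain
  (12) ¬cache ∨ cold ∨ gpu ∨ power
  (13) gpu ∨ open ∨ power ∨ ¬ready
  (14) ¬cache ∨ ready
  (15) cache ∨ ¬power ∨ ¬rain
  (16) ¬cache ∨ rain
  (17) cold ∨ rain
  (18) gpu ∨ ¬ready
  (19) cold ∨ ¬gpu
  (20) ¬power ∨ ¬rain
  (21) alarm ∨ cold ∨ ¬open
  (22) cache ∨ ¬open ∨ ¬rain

Set rain = True.
  then (¬power ∨ ¬rain) forces power = False.
Set cache = True.
  then (¬cache ∨ gpu ∨ power) forces gpu = True.
  then (¬cache ∨ ready) forces ready = True.
  then (cold ∨ ¬gpu) forces cold = True.
  then (¬alarm ∨ ¬cold) forces alarm = False.
Set open = False.
All clauses satisfied.

rain: True, cache: True, ready: True, open: False, alarm: False, power: False, gpu: True, cold: True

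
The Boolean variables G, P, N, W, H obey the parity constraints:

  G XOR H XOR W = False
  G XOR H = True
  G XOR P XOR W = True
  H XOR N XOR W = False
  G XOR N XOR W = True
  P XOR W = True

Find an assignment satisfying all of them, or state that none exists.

G: False, P: False, N: False, W: True, H: True

G XOR H XOR W = F XOR T XOR T = False ✓
G XOR H = F XOR T = True ✓
G XOR P XOR W = F XOR F XOR T = True ✓
H XOR N XOR W = T XOR F XOR T = False ✓
G XOR N XOR W = F XOR F XOR T = True ✓
P XOR W = F XOR T = True ✓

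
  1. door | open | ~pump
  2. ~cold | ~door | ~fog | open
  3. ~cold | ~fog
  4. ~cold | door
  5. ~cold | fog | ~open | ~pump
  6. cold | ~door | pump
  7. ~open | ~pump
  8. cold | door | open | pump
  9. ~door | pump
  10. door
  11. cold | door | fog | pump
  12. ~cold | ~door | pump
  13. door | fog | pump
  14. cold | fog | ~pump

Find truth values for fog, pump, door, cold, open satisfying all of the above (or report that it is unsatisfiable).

fog = True, pump = True, door = True, cold = False, open = False

Unit clause (door) forces door = True.
In (~door | pump) only pump is left, so pump = True.
In (~open | ~pump) only ~open is left, so open = False.
Set fog = True.
  then (~cold | ~door | ~fog | open) forces cold = False.
All clauses satisfied.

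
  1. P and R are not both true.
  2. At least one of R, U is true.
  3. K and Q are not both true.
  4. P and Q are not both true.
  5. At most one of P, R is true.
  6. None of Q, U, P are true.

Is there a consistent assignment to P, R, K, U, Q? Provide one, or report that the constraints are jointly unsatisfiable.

P = False, R = True, K = False, U = False, Q = False

  (1) P=F, R=T — not both ✓
  (2) {R, U}: 1 true — at least one ✓
  (3) K=F, Q=F — not both ✓
  (4) P=F, Q=F — not both ✓
  (5) {P, R}: 1 true — at most one ✓
  (6) {Q, U, P}: 0 true — none ✓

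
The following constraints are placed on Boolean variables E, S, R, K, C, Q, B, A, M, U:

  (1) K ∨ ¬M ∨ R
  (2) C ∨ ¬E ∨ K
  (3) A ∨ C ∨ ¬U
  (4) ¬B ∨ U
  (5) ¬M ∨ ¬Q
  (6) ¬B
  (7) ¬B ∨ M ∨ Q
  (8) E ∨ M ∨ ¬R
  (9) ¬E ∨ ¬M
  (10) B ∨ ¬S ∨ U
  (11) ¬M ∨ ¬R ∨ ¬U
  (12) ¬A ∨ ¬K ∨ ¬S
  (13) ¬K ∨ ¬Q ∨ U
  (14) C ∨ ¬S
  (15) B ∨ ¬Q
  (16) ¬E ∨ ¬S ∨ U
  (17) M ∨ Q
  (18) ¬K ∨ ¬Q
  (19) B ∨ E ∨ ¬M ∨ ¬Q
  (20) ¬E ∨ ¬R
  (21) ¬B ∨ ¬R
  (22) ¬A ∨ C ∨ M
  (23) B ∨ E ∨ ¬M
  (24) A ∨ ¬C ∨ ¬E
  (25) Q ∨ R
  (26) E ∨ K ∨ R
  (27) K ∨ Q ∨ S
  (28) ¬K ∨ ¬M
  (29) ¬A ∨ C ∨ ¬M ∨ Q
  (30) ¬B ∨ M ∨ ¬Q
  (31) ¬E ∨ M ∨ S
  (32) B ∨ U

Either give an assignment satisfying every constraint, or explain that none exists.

The formula is unsatisfiable.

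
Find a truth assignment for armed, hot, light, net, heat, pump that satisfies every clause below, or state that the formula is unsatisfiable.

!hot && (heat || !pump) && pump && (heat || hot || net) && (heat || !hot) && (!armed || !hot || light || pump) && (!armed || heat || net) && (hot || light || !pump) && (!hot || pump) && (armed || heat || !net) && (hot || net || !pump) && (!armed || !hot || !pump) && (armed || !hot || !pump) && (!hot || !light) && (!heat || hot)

Case hot = True:
  Clause (!hot) is falsified — contradiction.
Case hot = False:
  (pump) forces pump = True.
  (heat || !pump) forces heat = True.
  Clause (!heat || hot) is falsified — contradiction.
Both cases fail, so the formula is unsatisfiable.

The formula is unsatisfiable.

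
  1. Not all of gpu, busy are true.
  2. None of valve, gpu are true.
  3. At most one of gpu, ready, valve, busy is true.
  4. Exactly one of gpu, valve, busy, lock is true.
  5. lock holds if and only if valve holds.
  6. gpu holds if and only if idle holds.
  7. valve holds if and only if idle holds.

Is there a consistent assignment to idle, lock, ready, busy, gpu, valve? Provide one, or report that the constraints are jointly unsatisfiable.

idle = False, lock = False, ready = False, busy = True, gpu = False, valve = False

  (1) {gpu, busy}: 1/2 true — not all ✓
  (2) {valve, gpu}: 0 true — none ✓
  (3) {gpu, ready, valve, busy}: 1 true — at most one ✓
  (4) {gpu, valve, busy, lock}: 1 true — exactly one ✓
  (5) lock=F, valve=F — same ✓
  (6) gpu=F, idle=F — same ✓
  (7) valve=F, idle=F — same ✓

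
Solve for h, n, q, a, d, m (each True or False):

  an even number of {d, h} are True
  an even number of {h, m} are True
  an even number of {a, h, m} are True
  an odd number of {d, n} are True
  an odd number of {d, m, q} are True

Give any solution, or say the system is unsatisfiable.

h=T, n=F, q=T, a=F, d=T, m=T

{d, h}: 2 true → even ✓
{h, m}: 2 true → even ✓
{a, h, m}: 2 true → even ✓
{d, n}: 1 true → odd ✓
{d, m, q}: 3 true → odd ✓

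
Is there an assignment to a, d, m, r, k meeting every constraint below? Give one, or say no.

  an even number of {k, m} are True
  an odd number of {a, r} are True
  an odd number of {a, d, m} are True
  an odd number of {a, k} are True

a = True; d = False; m = False; r = False; k = False

{k, m}: 0 true → even ✓
{a, r}: 1 true → odd ✓
{a, d, m}: 1 true → odd ✓
{a, k}: 1 true → odd ✓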